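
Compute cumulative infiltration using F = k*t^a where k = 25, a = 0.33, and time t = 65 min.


F = k * t^a = 25 * 65^0.33
F = 25 * 3.965166

99.1291 mm


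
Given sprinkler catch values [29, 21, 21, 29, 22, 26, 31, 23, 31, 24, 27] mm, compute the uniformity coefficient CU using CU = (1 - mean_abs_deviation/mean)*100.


mean = 25.818182 mm
MAD = 3.289256 mm
CU = (1 - 3.289256/25.818182)*100

87.2599 %


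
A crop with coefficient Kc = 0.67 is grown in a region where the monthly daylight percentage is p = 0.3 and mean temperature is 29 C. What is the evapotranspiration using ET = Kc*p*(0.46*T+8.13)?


ET = Kc * p * (0.46*T + 8.13)
ET = 0.67 * 0.3 * (0.46*29 + 8.13)
ET = 0.67 * 0.3 * 21.4700

4.3155 mm/day


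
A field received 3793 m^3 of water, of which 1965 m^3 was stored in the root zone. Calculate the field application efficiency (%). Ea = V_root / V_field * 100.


Ea = V_root / V_field * 100 = 1965 / 3793 * 100 = 51.8060%

51.8060 %


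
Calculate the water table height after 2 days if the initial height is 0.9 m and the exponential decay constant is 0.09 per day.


m = m0 * exp(-k*t)
m = 0.9 * exp(-0.09 * 2)
m = 0.9 * exp(-0.1800)

0.7517 m


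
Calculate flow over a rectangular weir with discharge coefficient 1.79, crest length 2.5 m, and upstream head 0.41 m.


Q = C * L * H^(3/2) = 1.79 * 2.5 * 0.41^1.5 = 1.79 * 2.5 * 0.262528

1.1748 m^3/s


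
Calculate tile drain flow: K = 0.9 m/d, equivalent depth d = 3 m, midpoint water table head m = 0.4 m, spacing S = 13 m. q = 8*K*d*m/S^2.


q = 8*K*d*m/S^2
q = 8*0.9*3*0.4/13^2
q = 8.6400 / 169

0.0511 m/d


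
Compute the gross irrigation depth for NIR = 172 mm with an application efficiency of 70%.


Ea = 70% = 0.7
GID = NIR / Ea = 172 / 0.7 = 245.7143 mm

245.7143 mm


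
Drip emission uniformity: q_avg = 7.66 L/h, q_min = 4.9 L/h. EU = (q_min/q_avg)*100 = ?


EU = (q_min/q_avg)*100 = (4.9/7.66)*100 = 63.9687%

63.9687 %


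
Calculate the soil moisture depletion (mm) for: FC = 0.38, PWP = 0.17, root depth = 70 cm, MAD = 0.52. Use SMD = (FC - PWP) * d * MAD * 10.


SMD = (FC - PWP) * d * MAD * 10
SMD = (0.38 - 0.17) * 70 * 0.52 * 10
SMD = 0.2100 * 70 * 0.52 * 10

76.4400 mm


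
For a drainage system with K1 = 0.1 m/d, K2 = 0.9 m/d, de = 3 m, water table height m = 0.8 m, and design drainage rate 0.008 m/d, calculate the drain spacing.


S^2 = 8*K2*de*m/q + 4*K1*m^2/q
S^2 = 8*0.9*3*0.8/0.008 + 4*0.1*0.8^2/0.008
S = sqrt(2192.0000)

46.8188 m


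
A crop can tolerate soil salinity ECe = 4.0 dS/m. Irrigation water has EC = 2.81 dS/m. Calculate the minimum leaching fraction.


LR = ECiw / (5*ECe - ECiw)
LR = 2.81 / (5*4.0 - 2.81)
LR = 2.81 / 17.1900

0.1635


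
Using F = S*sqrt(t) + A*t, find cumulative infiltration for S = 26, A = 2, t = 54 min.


F = S*sqrt(t) + A*t
F = 26*sqrt(54) + 2*54
F = 26*7.348469 + 108

299.0602 mm


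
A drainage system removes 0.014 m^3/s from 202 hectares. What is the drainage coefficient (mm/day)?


DC = Q * 86400 / (A * 10000) * 1000
DC = 0.014 * 86400 / (202 * 10000) * 1000
DC = 1209600.0000 / 2020000

0.5988 mm/day


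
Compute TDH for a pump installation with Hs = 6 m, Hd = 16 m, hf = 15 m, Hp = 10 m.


TDH = Hs + Hd + hf + Hp = 6 + 16 + 15 + 10 = 47

47 m


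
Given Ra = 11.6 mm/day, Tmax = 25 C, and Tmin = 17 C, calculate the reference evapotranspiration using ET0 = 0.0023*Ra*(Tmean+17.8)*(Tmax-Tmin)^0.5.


Tmean = (Tmax + Tmin)/2 = (25 + 17)/2 = 21.0
ET0 = 0.0023 * 11.6 * (21.0 + 17.8) * sqrt(25 - 17)
ET0 = 0.0023 * 11.6 * 38.8 * 2.828427

2.9279 mm/day


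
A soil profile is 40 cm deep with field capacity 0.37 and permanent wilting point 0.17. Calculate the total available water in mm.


AWC = (FC - PWP) * d * 10
AWC = (0.37 - 0.17) * 40 * 10
AWC = 0.2000 * 40 * 10

80.0000 mm


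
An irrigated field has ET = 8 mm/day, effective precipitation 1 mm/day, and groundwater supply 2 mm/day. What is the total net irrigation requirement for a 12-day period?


Daily deficit = ET - Pe - GW = 8 - 1 - 2 = 5 mm/day
NIR = 5 * 12 = 60 mm

60.0000 mm


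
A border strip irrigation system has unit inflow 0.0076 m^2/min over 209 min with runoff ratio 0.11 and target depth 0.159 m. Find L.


L = q*t/((1+r)*Z)
L = 0.0076*209/((1+0.11)*0.159)
L = 1.5884/0.17649

8.9999 m


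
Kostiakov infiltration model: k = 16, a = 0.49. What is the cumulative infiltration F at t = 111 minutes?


F = k * t^a = 16 * 111^0.49
F = 16 * 10.050977

160.8156 mm


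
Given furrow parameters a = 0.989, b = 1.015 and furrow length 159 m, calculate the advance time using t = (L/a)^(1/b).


t = (L/a)^(1/b)
t = (159/0.989)^(1/1.015)
t = 160.768453^(1/1.015)

149.1409 min


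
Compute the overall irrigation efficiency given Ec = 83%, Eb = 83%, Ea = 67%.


Ec = 0.83, Eb = 0.83, Ea = 0.67
E = 0.83 * 0.83 * 0.67 * 100 = 46.1563%

46.1563 %


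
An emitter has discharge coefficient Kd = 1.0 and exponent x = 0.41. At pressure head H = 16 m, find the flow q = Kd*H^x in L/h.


q = Kd * H^x = 1.0 * 16^0.41 = 1.0 * 3.116658

3.1167 L/h


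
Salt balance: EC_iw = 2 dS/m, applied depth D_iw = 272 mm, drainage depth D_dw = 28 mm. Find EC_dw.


EC_dw = EC_iw * D_iw / D_dw
EC_dw = 2 * 272 / 28
EC_dw = 544 / 28

19.4286 dS/m


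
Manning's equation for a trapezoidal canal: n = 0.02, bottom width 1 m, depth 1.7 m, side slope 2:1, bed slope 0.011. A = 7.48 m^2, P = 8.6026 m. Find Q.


R = A/P = 7.48/8.6026 = 0.869505
Q = (1/0.02) * 7.48 * 0.869505^(2/3) * 0.011^0.5

35.7341 m^3/s


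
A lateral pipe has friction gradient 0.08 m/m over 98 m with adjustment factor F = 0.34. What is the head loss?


hf = J * L * F = 0.08 * 98 * 0.34 = 2.6656 m

2.6656 m


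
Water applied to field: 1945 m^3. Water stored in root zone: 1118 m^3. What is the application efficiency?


Ea = V_root / V_field * 100 = 1118 / 1945 * 100 = 57.4807%

57.4807 %


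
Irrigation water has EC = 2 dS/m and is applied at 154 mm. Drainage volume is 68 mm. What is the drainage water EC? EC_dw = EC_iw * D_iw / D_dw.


EC_dw = EC_iw * D_iw / D_dw
EC_dw = 2 * 154 / 68
EC_dw = 308 / 68

4.5294 dS/m


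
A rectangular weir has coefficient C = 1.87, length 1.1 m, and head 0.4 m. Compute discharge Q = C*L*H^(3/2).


Q = C * L * H^(3/2) = 1.87 * 1.1 * 0.4^1.5 = 1.87 * 1.1 * 0.252982

0.5204 m^3/s


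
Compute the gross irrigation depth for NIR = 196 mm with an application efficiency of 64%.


Ea = 64% = 0.64
GID = NIR / Ea = 196 / 0.64 = 306.2500 mm

306.2500 mm


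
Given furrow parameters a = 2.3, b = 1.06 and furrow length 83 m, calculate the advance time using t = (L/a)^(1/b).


t = (L/a)^(1/b)
t = (83/2.3)^(1/1.06)
t = 36.086957^(1/1.06)

29.4577 min


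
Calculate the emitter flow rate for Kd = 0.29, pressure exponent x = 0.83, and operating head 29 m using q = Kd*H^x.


q = Kd * H^x = 0.29 * 29^0.83 = 0.29 * 16.360265

4.7445 L/h


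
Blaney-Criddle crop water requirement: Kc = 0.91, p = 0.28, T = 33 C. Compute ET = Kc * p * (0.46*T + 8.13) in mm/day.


ET = Kc * p * (0.46*T + 8.13)
ET = 0.91 * 0.28 * (0.46*33 + 8.13)
ET = 0.91 * 0.28 * 23.3100

5.9394 mm/day


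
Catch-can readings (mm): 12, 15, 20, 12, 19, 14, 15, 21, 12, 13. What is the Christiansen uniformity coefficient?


mean = 15.300000 mm
MAD = 2.820000 mm
CU = (1 - 2.820000/15.300000)*100

81.5686 %


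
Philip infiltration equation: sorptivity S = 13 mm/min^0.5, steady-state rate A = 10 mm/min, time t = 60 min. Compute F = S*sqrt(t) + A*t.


F = S*sqrt(t) + A*t
F = 13*sqrt(60) + 10*60
F = 13*7.745967 + 600

700.6976 mm


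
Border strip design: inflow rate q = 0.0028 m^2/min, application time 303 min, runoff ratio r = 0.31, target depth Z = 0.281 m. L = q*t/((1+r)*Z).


L = q*t/((1+r)*Z)
L = 0.0028*303/((1+0.31)*0.281)
L = 0.8484/0.36811

2.3047 m


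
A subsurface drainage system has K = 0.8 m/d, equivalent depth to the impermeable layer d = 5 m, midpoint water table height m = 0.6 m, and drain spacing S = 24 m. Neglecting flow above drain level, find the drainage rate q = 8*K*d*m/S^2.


q = 8*K*d*m/S^2
q = 8*0.8*5*0.6/24^2
q = 19.2000 / 576

0.0333 m/d


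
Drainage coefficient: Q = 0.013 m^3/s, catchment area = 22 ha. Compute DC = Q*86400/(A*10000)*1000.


DC = Q * 86400 / (A * 10000) * 1000
DC = 0.013 * 86400 / (22 * 10000) * 1000
DC = 1123200.0000 / 220000

5.1055 mm/day


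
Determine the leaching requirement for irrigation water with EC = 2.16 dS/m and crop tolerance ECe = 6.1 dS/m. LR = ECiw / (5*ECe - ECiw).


LR = ECiw / (5*ECe - ECiw)
LR = 2.16 / (5*6.1 - 2.16)
LR = 2.16 / 28.3400

0.0762


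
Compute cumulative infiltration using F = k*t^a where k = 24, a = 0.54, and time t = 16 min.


F = k * t^a = 24 * 16^0.54
F = 24 * 4.469149

107.2596 mm


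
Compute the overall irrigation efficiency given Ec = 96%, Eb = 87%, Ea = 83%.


Ec = 0.96, Eb = 0.87, Ea = 0.83
E = 0.96 * 0.87 * 0.83 * 100 = 69.3216%

69.3216 %


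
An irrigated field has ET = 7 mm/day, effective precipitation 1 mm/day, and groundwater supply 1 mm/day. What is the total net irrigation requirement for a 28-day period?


Daily deficit = ET - Pe - GW = 7 - 1 - 1 = 5 mm/day
NIR = 5 * 28 = 140 mm

140.0000 mm


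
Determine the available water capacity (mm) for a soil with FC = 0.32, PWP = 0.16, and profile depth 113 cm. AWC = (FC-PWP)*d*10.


AWC = (FC - PWP) * d * 10
AWC = (0.32 - 0.16) * 113 * 10
AWC = 0.1600 * 113 * 10

180.8000 mm


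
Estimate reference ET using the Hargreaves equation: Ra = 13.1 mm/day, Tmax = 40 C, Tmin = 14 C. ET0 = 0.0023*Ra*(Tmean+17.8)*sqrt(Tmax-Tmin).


Tmean = (Tmax + Tmin)/2 = (40 + 14)/2 = 27.0
ET0 = 0.0023 * 13.1 * (27.0 + 17.8) * sqrt(40 - 14)
ET0 = 0.0023 * 13.1 * 44.8 * 5.099020

6.8828 mm/day


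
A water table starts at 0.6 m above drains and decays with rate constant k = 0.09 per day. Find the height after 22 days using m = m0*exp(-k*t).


m = m0 * exp(-k*t)
m = 0.6 * exp(-0.09 * 22)
m = 0.6 * exp(-1.9800)

0.0828 m


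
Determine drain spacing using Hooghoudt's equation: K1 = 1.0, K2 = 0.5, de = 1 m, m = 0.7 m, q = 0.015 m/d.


S^2 = 8*K2*de*m/q + 4*K1*m^2/q
S^2 = 8*0.5*1*0.7/0.015 + 4*1.0*0.7^2/0.015
S = sqrt(317.3333)

17.8139 m


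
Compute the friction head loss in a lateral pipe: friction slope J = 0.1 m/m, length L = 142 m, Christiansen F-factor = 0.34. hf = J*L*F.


hf = J * L * F = 0.1 * 142 * 0.34 = 4.8280 m

4.8280 m


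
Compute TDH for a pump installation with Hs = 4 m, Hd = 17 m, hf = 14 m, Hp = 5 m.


TDH = Hs + Hd + hf + Hp = 4 + 17 + 14 + 5 = 40

40 m


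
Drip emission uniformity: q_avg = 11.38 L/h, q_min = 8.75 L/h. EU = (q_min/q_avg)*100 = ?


EU = (q_min/q_avg)*100 = (8.75/11.38)*100 = 76.8893%

76.8893 %


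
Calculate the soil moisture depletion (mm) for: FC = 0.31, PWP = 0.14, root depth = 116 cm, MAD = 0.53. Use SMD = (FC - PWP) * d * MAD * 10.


SMD = (FC - PWP) * d * MAD * 10
SMD = (0.31 - 0.14) * 116 * 0.53 * 10
SMD = 0.1700 * 116 * 0.53 * 10

104.5160 mm


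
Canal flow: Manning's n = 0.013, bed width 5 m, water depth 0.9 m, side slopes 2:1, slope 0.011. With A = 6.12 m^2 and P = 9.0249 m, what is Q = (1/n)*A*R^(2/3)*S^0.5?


R = A/P = 6.12/9.0249 = 0.678124
Q = (1/0.013) * 6.12 * 0.678124^(2/3) * 0.011^0.5

38.1104 m^3/s


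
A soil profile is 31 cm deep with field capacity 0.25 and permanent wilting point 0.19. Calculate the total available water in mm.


AWC = (FC - PWP) * d * 10
AWC = (0.25 - 0.19) * 31 * 10
AWC = 0.0600 * 31 * 10

18.6000 mm


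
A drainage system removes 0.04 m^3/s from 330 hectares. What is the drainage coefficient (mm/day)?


DC = Q * 86400 / (A * 10000) * 1000
DC = 0.04 * 86400 / (330 * 10000) * 1000
DC = 3456000.0000 / 3300000

1.0473 mm/day


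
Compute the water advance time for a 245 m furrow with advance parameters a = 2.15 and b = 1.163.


t = (L/a)^(1/b)
t = (245/2.15)^(1/1.163)
t = 113.953488^(1/1.163)

58.6769 min


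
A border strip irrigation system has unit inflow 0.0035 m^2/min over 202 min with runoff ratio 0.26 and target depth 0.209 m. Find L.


L = q*t/((1+r)*Z)
L = 0.0035*202/((1+0.26)*0.209)
L = 0.707/0.26334

2.6847 m


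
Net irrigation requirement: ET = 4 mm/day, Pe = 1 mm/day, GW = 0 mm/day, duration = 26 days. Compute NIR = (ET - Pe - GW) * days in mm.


Daily deficit = ET - Pe - GW = 4 - 1 - 0 = 3 mm/day
NIR = 3 * 26 = 78 mm

78.0000 mm


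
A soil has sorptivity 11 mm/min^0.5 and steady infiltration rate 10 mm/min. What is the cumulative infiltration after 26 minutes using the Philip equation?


F = S*sqrt(t) + A*t
F = 11*sqrt(26) + 10*26
F = 11*5.099020 + 260

316.0892 mm


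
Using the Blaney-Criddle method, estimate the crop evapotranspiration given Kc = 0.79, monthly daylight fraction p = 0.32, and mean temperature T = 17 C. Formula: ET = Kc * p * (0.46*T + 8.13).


ET = Kc * p * (0.46*T + 8.13)
ET = 0.79 * 0.32 * (0.46*17 + 8.13)
ET = 0.79 * 0.32 * 15.9500

4.0322 mm/day


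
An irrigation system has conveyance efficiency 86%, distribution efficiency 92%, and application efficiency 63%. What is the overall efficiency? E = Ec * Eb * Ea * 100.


Ec = 0.86, Eb = 0.92, Ea = 0.63
E = 0.86 * 0.92 * 0.63 * 100 = 49.8456%

49.8456 %


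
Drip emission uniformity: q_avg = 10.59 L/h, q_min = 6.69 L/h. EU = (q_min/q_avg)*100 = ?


EU = (q_min/q_avg)*100 = (6.69/10.59)*100 = 63.1728%

63.1728 %


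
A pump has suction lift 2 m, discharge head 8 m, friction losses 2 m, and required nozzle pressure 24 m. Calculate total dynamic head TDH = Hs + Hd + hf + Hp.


TDH = Hs + Hd + hf + Hp = 2 + 8 + 2 + 24 = 36

36 m


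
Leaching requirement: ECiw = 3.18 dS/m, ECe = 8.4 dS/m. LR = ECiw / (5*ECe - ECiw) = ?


LR = ECiw / (5*ECe - ECiw)
LR = 3.18 / (5*8.4 - 3.18)
LR = 3.18 / 38.8200

0.0819


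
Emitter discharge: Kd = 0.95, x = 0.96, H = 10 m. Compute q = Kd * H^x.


q = Kd * H^x = 0.95 * 10^0.96 = 0.95 * 9.120108

8.6641 L/h


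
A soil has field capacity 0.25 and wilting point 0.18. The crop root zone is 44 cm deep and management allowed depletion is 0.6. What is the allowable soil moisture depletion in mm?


SMD = (FC - PWP) * d * MAD * 10
SMD = (0.25 - 0.18) * 44 * 0.6 * 10
SMD = 0.0700 * 44 * 0.6 * 10

18.4800 mm


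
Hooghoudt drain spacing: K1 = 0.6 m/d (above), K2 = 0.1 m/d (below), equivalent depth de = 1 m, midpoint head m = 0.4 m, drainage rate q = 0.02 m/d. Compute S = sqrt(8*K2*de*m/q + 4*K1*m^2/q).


S^2 = 8*K2*de*m/q + 4*K1*m^2/q
S^2 = 8*0.1*1*0.4/0.02 + 4*0.6*0.4^2/0.02
S = sqrt(35.2000)

5.9330 m


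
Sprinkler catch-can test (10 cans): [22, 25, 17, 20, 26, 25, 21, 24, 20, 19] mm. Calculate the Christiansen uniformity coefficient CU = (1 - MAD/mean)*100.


mean = 21.900000 mm
MAD = 2.500000 mm
CU = (1 - 2.500000/21.900000)*100

88.5845 %


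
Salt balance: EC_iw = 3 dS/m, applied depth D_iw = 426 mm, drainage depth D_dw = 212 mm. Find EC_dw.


EC_dw = EC_iw * D_iw / D_dw
EC_dw = 3 * 426 / 212
EC_dw = 1278 / 212

6.0283 dS/m


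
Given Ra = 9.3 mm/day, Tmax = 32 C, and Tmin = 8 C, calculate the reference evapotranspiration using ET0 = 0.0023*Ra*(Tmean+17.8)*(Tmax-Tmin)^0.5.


Tmean = (Tmax + Tmin)/2 = (32 + 8)/2 = 20.0
ET0 = 0.0023 * 9.3 * (20.0 + 17.8) * sqrt(32 - 8)
ET0 = 0.0023 * 9.3 * 37.8 * 4.898979

3.9610 mm/day


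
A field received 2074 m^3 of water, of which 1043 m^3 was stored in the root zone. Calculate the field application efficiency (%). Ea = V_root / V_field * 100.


Ea = V_root / V_field * 100 = 1043 / 2074 * 100 = 50.2893%

50.2893 %


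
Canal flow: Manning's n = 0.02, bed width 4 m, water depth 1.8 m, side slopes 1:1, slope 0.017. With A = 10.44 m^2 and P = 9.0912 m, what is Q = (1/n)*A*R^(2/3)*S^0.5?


R = A/P = 10.44/9.0912 = 1.148363
Q = (1/0.02) * 10.44 * 1.148363^(2/3) * 0.017^0.5

74.6359 m^3/s


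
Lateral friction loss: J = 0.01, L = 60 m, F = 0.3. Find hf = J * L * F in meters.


hf = J * L * F = 0.01 * 60 * 0.3 = 0.1800 m

0.1800 m


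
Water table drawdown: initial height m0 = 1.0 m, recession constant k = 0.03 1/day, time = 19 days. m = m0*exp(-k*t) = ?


m = m0 * exp(-k*t)
m = 1.0 * exp(-0.03 * 19)
m = 1.0 * exp(-0.5700)

0.5655 m


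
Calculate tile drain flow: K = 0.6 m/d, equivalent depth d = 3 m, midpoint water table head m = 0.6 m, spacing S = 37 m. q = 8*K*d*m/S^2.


q = 8*K*d*m/S^2
q = 8*0.6*3*0.6/37^2
q = 8.6400 / 1369

0.0063 m/d


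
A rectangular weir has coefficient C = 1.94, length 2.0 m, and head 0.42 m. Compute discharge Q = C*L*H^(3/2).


Q = C * L * H^(3/2) = 1.94 * 2.0 * 0.42^1.5 = 1.94 * 2.0 * 0.272191

1.0561 m^3/s


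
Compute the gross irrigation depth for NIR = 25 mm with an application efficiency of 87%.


Ea = 87% = 0.87
GID = NIR / Ea = 25 / 0.87 = 28.7356 mm

28.7356 mm


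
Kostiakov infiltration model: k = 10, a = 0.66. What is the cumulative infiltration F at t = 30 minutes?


F = k * t^a = 10 * 30^0.66
F = 10 * 9.438436

94.3844 mm


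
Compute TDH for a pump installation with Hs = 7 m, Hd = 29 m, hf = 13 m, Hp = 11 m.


TDH = Hs + Hd + hf + Hp = 7 + 29 + 13 + 11 = 60

60 m


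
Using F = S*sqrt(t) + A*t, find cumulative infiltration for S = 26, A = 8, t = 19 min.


F = S*sqrt(t) + A*t
F = 26*sqrt(19) + 8*19
F = 26*4.358899 + 152

265.3314 mm


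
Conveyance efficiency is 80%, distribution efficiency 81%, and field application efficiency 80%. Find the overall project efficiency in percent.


Ec = 0.8, Eb = 0.81, Ea = 0.8
E = 0.8 * 0.81 * 0.8 * 100 = 51.8400%

51.8400 %


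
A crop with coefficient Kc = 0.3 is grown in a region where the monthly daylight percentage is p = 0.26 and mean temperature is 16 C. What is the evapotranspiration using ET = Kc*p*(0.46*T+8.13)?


ET = Kc * p * (0.46*T + 8.13)
ET = 0.3 * 0.26 * (0.46*16 + 8.13)
ET = 0.3 * 0.26 * 15.4900

1.2082 mm/day


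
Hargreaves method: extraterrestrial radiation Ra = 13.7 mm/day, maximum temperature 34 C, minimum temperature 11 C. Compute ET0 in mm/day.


Tmean = (Tmax + Tmin)/2 = (34 + 11)/2 = 22.5
ET0 = 0.0023 * 13.7 * (22.5 + 17.8) * sqrt(34 - 11)
ET0 = 0.0023 * 13.7 * 40.3 * 4.795832

6.0900 mm/day


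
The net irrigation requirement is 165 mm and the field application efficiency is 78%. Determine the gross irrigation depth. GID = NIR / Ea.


Ea = 78% = 0.78
GID = NIR / Ea = 165 / 0.78 = 211.5385 mm

211.5385 mm


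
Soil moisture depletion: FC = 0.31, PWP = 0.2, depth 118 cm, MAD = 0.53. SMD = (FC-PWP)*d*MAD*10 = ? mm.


SMD = (FC - PWP) * d * MAD * 10
SMD = (0.31 - 0.2) * 118 * 0.53 * 10
SMD = 0.1100 * 118 * 0.53 * 10

68.7940 mm


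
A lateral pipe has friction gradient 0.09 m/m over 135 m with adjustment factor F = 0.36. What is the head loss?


hf = J * L * F = 0.09 * 135 * 0.36 = 4.3740 m

4.3740 m


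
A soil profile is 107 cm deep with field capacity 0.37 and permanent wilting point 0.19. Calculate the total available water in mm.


AWC = (FC - PWP) * d * 10
AWC = (0.37 - 0.19) * 107 * 10
AWC = 0.1800 * 107 * 10

192.6000 mm


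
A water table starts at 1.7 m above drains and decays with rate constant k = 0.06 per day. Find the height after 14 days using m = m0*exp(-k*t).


m = m0 * exp(-k*t)
m = 1.7 * exp(-0.06 * 14)
m = 1.7 * exp(-0.8400)

0.7339 m


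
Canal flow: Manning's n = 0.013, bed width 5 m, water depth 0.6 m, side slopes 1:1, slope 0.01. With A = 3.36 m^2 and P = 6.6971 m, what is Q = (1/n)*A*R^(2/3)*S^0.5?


R = A/P = 3.36/6.6971 = 0.501710
Q = (1/0.013) * 3.36 * 0.501710^(2/3) * 0.01^0.5

16.3192 m^3/s


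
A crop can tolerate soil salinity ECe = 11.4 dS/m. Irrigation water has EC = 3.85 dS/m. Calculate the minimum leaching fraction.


LR = ECiw / (5*ECe - ECiw)
LR = 3.85 / (5*11.4 - 3.85)
LR = 3.85 / 53.1500

0.0724


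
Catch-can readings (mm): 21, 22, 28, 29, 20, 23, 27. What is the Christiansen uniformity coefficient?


mean = 24.285714 mm
MAD = 3.183673 mm
CU = (1 - 3.183673/24.285714)*100

86.8908 %


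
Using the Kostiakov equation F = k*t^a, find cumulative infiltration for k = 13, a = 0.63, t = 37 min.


F = k * t^a = 13 * 37^0.63
F = 13 * 9.726735

126.4476 mm


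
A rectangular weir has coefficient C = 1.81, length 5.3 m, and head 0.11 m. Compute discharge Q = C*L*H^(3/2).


Q = C * L * H^(3/2) = 1.81 * 5.3 * 0.11^1.5 = 1.81 * 5.3 * 0.036483

0.3500 m^3/s


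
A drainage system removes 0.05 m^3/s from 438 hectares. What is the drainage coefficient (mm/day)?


DC = Q * 86400 / (A * 10000) * 1000
DC = 0.05 * 86400 / (438 * 10000) * 1000
DC = 4320000.0000 / 4380000

0.9863 mm/day


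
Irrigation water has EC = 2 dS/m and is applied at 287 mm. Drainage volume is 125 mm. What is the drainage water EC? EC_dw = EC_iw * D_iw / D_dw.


EC_dw = EC_iw * D_iw / D_dw
EC_dw = 2 * 287 / 125
EC_dw = 574 / 125

4.5920 dS/m


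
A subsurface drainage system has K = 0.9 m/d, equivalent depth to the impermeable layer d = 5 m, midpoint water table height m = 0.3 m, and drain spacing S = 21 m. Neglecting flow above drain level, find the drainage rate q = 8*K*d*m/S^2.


q = 8*K*d*m/S^2
q = 8*0.9*5*0.3/21^2
q = 10.8000 / 441

0.0245 m/d


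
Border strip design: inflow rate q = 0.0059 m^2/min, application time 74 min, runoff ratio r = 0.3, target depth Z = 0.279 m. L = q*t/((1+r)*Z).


L = q*t/((1+r)*Z)
L = 0.0059*74/((1+0.3)*0.279)
L = 0.4366/0.3627

1.2037 m


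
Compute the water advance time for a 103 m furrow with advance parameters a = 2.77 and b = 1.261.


t = (L/a)^(1/b)
t = (103/2.77)^(1/1.261)
t = 37.184116^(1/1.261)

17.5925 min


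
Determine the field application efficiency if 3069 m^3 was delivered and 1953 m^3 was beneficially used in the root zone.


Ea = V_root / V_field * 100 = 1953 / 3069 * 100 = 63.6364%

63.6364 %


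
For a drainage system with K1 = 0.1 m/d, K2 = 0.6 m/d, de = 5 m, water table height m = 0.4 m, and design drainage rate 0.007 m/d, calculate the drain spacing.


S^2 = 8*K2*de*m/q + 4*K1*m^2/q
S^2 = 8*0.6*5*0.4/0.007 + 4*0.1*0.4^2/0.007
S = sqrt(1380.5714)

37.1560 m


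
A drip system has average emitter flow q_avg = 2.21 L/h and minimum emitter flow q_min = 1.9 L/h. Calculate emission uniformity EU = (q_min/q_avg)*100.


EU = (q_min/q_avg)*100 = (1.9/2.21)*100 = 85.9729%

85.9729 %


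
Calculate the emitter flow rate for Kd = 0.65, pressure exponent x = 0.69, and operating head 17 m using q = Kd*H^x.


q = Kd * H^x = 0.65 * 17^0.69 = 0.65 * 7.063334

4.5912 L/h


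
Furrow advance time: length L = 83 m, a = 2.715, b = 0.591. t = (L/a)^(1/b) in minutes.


t = (L/a)^(1/b)
t = (83/2.715)^(1/0.591)
t = 30.570902^(1/0.591)

325.9957 min


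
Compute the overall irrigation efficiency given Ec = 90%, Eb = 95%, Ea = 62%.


Ec = 0.9, Eb = 0.95, Ea = 0.62
E = 0.9 * 0.95 * 0.62 * 100 = 53.0100%

53.0100 %


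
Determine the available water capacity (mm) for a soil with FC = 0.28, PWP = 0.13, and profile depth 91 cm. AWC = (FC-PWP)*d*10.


AWC = (FC - PWP) * d * 10
AWC = (0.28 - 0.13) * 91 * 10
AWC = 0.1500 * 91 * 10

136.5000 mm


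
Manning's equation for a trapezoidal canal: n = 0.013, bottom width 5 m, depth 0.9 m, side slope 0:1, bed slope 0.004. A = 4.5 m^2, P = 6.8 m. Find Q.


R = A/P = 4.5/6.8 = 0.661765
Q = (1/0.013) * 4.5 * 0.661765^(2/3) * 0.004^0.5

16.6253 m^3/s


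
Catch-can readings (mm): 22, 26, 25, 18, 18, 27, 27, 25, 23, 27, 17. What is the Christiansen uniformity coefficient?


mean = 23.181818 mm
MAD = 3.256198 mm
CU = (1 - 3.256198/23.181818)*100

85.9537 %


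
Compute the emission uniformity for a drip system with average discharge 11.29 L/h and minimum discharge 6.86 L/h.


EU = (q_min/q_avg)*100 = (6.86/11.29)*100 = 60.7617%

60.7617 %


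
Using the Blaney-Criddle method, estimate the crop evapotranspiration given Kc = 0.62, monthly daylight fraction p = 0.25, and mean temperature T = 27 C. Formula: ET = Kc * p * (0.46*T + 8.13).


ET = Kc * p * (0.46*T + 8.13)
ET = 0.62 * 0.25 * (0.46*27 + 8.13)
ET = 0.62 * 0.25 * 20.5500

3.1852 mm/day


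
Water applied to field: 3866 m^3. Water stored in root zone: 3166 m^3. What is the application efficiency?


Ea = V_root / V_field * 100 = 3166 / 3866 * 100 = 81.8934%

81.8934 %


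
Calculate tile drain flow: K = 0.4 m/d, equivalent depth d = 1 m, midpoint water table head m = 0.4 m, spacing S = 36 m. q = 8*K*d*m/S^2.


q = 8*K*d*m/S^2
q = 8*0.4*1*0.4/36^2
q = 1.2800 / 1296

9.8765e-04 m/d


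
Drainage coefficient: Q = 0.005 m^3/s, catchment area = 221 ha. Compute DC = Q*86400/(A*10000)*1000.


DC = Q * 86400 / (A * 10000) * 1000
DC = 0.005 * 86400 / (221 * 10000) * 1000
DC = 432000.0000 / 2210000

0.1955 mm/day


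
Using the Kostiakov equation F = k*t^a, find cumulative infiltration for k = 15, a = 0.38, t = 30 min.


F = k * t^a = 15 * 30^0.38
F = 15 * 3.641716

54.6257 mm


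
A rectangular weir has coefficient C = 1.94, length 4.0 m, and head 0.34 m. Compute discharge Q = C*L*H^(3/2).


Q = C * L * H^(3/2) = 1.94 * 4.0 * 0.34^1.5 = 1.94 * 4.0 * 0.198252

1.5384 m^3/s


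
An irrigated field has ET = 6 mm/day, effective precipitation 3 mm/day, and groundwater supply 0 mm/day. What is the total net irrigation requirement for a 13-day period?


Daily deficit = ET - Pe - GW = 6 - 3 - 0 = 3 mm/day
NIR = 3 * 13 = 39 mm

39.0000 mm


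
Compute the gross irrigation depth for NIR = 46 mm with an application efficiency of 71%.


Ea = 71% = 0.71
GID = NIR / Ea = 46 / 0.71 = 64.7887 mm

64.7887 mm


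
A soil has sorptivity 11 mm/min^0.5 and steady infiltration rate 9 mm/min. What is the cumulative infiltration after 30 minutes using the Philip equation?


F = S*sqrt(t) + A*t
F = 11*sqrt(30) + 9*30
F = 11*5.477226 + 270

330.2495 mm


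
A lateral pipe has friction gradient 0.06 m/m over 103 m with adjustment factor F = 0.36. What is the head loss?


hf = J * L * F = 0.06 * 103 * 0.36 = 2.2248 m

2.2248 m


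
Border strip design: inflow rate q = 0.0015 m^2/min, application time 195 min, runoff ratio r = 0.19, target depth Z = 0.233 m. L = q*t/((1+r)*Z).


L = q*t/((1+r)*Z)
L = 0.0015*195/((1+0.19)*0.233)
L = 0.2925/0.27727

1.0549 m


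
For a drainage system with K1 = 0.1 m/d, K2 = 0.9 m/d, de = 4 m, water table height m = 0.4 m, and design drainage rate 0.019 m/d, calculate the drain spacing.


S^2 = 8*K2*de*m/q + 4*K1*m^2/q
S^2 = 8*0.9*4*0.4/0.019 + 4*0.1*0.4^2/0.019
S = sqrt(609.6842)

24.6918 m


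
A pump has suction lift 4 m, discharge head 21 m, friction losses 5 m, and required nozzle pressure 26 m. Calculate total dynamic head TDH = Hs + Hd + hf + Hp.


TDH = Hs + Hd + hf + Hp = 4 + 21 + 5 + 26 = 56

56 m


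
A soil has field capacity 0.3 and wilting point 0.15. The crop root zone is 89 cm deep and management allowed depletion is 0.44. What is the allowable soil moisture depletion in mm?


SMD = (FC - PWP) * d * MAD * 10
SMD = (0.3 - 0.15) * 89 * 0.44 * 10
SMD = 0.1500 * 89 * 0.44 * 10

58.7400 mm


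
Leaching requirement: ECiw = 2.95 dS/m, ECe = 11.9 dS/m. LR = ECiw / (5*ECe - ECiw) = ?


LR = ECiw / (5*ECe - ECiw)
LR = 2.95 / (5*11.9 - 2.95)
LR = 2.95 / 56.5500

0.0522


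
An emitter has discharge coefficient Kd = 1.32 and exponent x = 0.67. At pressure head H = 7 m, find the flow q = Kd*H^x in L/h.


q = Kd * H^x = 1.32 * 7^0.67 = 1.32 * 3.683118

4.8617 L/h


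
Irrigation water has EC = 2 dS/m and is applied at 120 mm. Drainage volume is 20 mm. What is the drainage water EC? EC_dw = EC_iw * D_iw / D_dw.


EC_dw = EC_iw * D_iw / D_dw
EC_dw = 2 * 120 / 20
EC_dw = 240 / 20

12.0000 dS/m


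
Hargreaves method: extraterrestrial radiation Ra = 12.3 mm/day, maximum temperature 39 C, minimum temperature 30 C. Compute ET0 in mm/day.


Tmean = (Tmax + Tmin)/2 = (39 + 30)/2 = 34.5
ET0 = 0.0023 * 12.3 * (34.5 + 17.8) * sqrt(39 - 30)
ET0 = 0.0023 * 12.3 * 52.3 * 3.000000

4.4387 mm/day


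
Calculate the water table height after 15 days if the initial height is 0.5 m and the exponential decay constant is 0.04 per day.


m = m0 * exp(-k*t)
m = 0.5 * exp(-0.04 * 15)
m = 0.5 * exp(-0.6000)

0.2744 m


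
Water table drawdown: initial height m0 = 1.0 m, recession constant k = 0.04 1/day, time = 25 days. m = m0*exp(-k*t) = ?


m = m0 * exp(-k*t)
m = 1.0 * exp(-0.04 * 25)
m = 1.0 * exp(-1.0000)

0.3679 m


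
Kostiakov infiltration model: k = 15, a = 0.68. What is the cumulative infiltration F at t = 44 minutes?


F = k * t^a = 15 * 44^0.68
F = 15 * 13.108344

196.6252 mm


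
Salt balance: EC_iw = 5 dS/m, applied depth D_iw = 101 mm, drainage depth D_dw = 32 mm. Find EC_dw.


EC_dw = EC_iw * D_iw / D_dw
EC_dw = 5 * 101 / 32
EC_dw = 505 / 32

15.7812 dS/m


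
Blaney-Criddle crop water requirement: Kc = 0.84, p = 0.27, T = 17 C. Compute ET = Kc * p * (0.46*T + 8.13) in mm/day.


ET = Kc * p * (0.46*T + 8.13)
ET = 0.84 * 0.27 * (0.46*17 + 8.13)
ET = 0.84 * 0.27 * 15.9500

3.6175 mm/day


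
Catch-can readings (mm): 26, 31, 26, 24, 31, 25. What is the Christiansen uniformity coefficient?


mean = 27.166667 mm
MAD = 2.555556 mm
CU = (1 - 2.555556/27.166667)*100

90.5930 %


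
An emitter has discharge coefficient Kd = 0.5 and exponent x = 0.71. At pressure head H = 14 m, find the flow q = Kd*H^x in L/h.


q = Kd * H^x = 0.5 * 14^0.71 = 0.5 * 6.512548

3.2563 L/h


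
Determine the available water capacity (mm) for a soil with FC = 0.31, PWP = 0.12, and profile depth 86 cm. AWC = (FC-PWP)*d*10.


AWC = (FC - PWP) * d * 10
AWC = (0.31 - 0.12) * 86 * 10
AWC = 0.1900 * 86 * 10

163.4000 mm


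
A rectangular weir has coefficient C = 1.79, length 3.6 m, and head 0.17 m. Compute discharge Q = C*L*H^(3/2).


Q = C * L * H^(3/2) = 1.79 * 3.6 * 0.17^1.5 = 1.79 * 3.6 * 0.070093

0.4517 m^3/s


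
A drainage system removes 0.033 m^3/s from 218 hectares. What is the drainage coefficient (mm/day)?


DC = Q * 86400 / (A * 10000) * 1000
DC = 0.033 * 86400 / (218 * 10000) * 1000
DC = 2851200.0000 / 2180000

1.3079 mm/day


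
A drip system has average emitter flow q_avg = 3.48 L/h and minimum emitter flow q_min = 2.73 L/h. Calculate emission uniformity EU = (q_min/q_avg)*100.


EU = (q_min/q_avg)*100 = (2.73/3.48)*100 = 78.4483%

78.4483 %


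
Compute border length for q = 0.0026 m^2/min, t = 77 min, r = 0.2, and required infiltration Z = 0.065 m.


L = q*t/((1+r)*Z)
L = 0.0026*77/((1+0.2)*0.065)
L = 0.2002/0.078

2.5667 m


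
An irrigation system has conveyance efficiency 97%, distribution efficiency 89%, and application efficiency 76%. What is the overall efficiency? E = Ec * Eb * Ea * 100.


Ec = 0.97, Eb = 0.89, Ea = 0.76
E = 0.97 * 0.89 * 0.76 * 100 = 65.6108%

65.6108 %


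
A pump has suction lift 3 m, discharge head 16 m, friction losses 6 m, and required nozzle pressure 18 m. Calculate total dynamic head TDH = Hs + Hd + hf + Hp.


TDH = Hs + Hd + hf + Hp = 3 + 16 + 6 + 18 = 43

43 m


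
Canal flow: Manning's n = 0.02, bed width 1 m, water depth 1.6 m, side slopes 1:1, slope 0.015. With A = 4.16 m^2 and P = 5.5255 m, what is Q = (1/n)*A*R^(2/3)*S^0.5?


R = A/P = 4.16/5.5255 = 0.752873
Q = (1/0.02) * 4.16 * 0.752873^(2/3) * 0.015^0.5

21.0826 m^3/s


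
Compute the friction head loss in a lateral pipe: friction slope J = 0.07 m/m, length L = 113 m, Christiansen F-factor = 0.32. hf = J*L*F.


hf = J * L * F = 0.07 * 113 * 0.32 = 2.5312 m

2.5312 m


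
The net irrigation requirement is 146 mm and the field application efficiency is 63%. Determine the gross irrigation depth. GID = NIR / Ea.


Ea = 63% = 0.63
GID = NIR / Ea = 146 / 0.63 = 231.7460 mm

231.7460 mm


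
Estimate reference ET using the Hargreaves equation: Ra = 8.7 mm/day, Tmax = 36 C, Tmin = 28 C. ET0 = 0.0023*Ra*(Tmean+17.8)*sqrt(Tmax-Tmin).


Tmean = (Tmax + Tmin)/2 = (36 + 28)/2 = 32.0
ET0 = 0.0023 * 8.7 * (32.0 + 17.8) * sqrt(36 - 28)
ET0 = 0.0023 * 8.7 * 49.8 * 2.828427

2.8185 mm/day


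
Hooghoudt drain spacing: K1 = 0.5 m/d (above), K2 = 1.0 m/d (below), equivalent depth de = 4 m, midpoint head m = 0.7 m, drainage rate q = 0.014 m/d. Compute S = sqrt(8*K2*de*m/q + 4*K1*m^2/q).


S^2 = 8*K2*de*m/q + 4*K1*m^2/q
S^2 = 8*1.0*4*0.7/0.014 + 4*0.5*0.7^2/0.014
S = sqrt(1670.0000)

40.8656 m


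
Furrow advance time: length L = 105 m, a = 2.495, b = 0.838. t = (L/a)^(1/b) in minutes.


t = (L/a)^(1/b)
t = (105/2.495)^(1/0.838)
t = 42.084168^(1/0.838)

86.7140 min


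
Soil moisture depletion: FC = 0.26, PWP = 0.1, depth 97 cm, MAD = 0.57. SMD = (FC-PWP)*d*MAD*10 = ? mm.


SMD = (FC - PWP) * d * MAD * 10
SMD = (0.26 - 0.1) * 97 * 0.57 * 10
SMD = 0.1600 * 97 * 0.57 * 10

88.4640 mm


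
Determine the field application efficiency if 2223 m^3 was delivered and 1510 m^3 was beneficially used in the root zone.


Ea = V_root / V_field * 100 = 1510 / 2223 * 100 = 67.9262%

67.9262 %


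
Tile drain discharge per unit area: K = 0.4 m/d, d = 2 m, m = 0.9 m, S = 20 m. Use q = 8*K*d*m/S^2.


q = 8*K*d*m/S^2
q = 8*0.4*2*0.9/20^2
q = 5.7600 / 400

0.0144 m/d


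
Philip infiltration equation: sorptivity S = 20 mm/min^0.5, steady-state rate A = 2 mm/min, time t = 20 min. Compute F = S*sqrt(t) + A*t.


F = S*sqrt(t) + A*t
F = 20*sqrt(20) + 2*20
F = 20*4.472136 + 40

129.4427 mm


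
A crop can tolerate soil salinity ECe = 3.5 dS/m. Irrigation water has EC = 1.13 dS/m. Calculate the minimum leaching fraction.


LR = ECiw / (5*ECe - ECiw)
LR = 1.13 / (5*3.5 - 1.13)
LR = 1.13 / 16.3700

0.0690


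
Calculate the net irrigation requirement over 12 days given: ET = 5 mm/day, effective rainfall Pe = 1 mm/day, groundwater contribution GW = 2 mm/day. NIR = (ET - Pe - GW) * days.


Daily deficit = ET - Pe - GW = 5 - 1 - 2 = 2 mm/day
NIR = 2 * 12 = 24 mm

24.0000 mm


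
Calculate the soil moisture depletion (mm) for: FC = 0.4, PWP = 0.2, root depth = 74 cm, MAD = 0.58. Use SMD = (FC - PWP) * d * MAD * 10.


SMD = (FC - PWP) * d * MAD * 10
SMD = (0.4 - 0.2) * 74 * 0.58 * 10
SMD = 0.2000 * 74 * 0.58 * 10

85.8400 mm


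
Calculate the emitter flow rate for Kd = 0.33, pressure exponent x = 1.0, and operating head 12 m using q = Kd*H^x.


q = Kd * H^x = 0.33 * 12^1.0 = 0.33 * 12.000000

3.9600 L/h


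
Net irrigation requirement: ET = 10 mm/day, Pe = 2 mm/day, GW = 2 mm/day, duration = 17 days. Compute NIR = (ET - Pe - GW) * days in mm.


Daily deficit = ET - Pe - GW = 10 - 2 - 2 = 6 mm/day
NIR = 6 * 17 = 102 mm

102.0000 mm


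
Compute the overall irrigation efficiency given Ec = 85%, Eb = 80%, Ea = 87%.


Ec = 0.85, Eb = 0.8, Ea = 0.87
E = 0.85 * 0.8 * 0.87 * 100 = 59.1600%

59.1600 %


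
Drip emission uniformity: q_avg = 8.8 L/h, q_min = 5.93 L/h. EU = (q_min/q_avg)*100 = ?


EU = (q_min/q_avg)*100 = (5.93/8.8)*100 = 67.3864%

67.3864 %


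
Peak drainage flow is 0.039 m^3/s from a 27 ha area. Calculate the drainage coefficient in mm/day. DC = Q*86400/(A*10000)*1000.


DC = Q * 86400 / (A * 10000) * 1000
DC = 0.039 * 86400 / (27 * 10000) * 1000
DC = 3369600.0000 / 270000

12.4800 mm/day


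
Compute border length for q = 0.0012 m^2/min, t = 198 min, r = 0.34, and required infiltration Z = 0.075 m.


L = q*t/((1+r)*Z)
L = 0.0012*198/((1+0.34)*0.075)
L = 0.2376/0.1005

2.3642 m


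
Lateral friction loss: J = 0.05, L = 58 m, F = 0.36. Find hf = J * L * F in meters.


hf = J * L * F = 0.05 * 58 * 0.36 = 1.0440 m

1.0440 m


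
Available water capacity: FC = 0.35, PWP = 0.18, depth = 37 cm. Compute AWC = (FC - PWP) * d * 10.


AWC = (FC - PWP) * d * 10
AWC = (0.35 - 0.18) * 37 * 10
AWC = 0.1700 * 37 * 10

62.9000 mm


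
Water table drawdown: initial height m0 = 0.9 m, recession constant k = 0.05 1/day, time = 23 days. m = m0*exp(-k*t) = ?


m = m0 * exp(-k*t)
m = 0.9 * exp(-0.05 * 23)
m = 0.9 * exp(-1.1500)

0.2850 m


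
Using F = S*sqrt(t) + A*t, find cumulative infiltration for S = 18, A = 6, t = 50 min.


F = S*sqrt(t) + A*t
F = 18*sqrt(50) + 6*50
F = 18*7.071068 + 300

427.2792 mm


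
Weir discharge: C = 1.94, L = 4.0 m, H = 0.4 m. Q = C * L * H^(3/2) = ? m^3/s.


Q = C * L * H^(3/2) = 1.94 * 4.0 * 0.4^1.5 = 1.94 * 4.0 * 0.252982

1.9631 m^3/s


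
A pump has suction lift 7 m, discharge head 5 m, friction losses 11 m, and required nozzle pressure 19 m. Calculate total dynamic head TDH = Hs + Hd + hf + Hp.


TDH = Hs + Hd + hf + Hp = 7 + 5 + 11 + 19 = 42

42 m


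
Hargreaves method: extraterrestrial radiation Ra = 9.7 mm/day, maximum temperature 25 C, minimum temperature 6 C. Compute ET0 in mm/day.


Tmean = (Tmax + Tmin)/2 = (25 + 6)/2 = 15.5
ET0 = 0.0023 * 9.7 * (15.5 + 17.8) * sqrt(25 - 6)
ET0 = 0.0023 * 9.7 * 33.3 * 4.358899

3.2383 mm/day


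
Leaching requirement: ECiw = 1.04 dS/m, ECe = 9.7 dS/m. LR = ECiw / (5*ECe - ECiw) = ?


LR = ECiw / (5*ECe - ECiw)
LR = 1.04 / (5*9.7 - 1.04)
LR = 1.04 / 47.4600

0.0219


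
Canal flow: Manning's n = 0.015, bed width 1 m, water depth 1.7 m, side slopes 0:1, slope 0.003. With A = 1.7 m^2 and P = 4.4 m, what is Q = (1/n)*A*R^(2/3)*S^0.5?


R = A/P = 1.7/4.4 = 0.386364
Q = (1/0.015) * 1.7 * 0.386364^(2/3) * 0.003^0.5

3.2929 m^3/s


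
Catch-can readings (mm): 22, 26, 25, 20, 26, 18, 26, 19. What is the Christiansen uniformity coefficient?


mean = 22.750000 mm
MAD = 3.000000 mm
CU = (1 - 3.000000/22.750000)*100

86.8132 %


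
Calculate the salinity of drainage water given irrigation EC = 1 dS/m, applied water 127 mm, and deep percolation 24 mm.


EC_dw = EC_iw * D_iw / D_dw
EC_dw = 1 * 127 / 24
EC_dw = 127 / 24

5.2917 dS/m


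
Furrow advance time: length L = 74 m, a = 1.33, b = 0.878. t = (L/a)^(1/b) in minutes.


t = (L/a)^(1/b)
t = (74/1.33)^(1/0.878)
t = 55.639098^(1/0.878)

97.2533 min


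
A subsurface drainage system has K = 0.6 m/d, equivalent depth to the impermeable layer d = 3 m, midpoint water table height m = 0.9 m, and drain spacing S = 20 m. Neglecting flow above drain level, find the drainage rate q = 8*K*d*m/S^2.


q = 8*K*d*m/S^2
q = 8*0.6*3*0.9/20^2
q = 12.9600 / 400

0.0324 m/d


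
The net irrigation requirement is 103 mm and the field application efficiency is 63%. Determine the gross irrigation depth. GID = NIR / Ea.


Ea = 63% = 0.63
GID = NIR / Ea = 103 / 0.63 = 163.4921 mm

163.4921 mm


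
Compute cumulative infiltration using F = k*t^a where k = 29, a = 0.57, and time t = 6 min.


F = k * t^a = 29 * 6^0.57
F = 29 * 2.776810

80.5275 mm


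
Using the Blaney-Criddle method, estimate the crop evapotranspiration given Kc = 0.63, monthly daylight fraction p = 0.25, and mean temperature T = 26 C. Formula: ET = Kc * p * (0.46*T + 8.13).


ET = Kc * p * (0.46*T + 8.13)
ET = 0.63 * 0.25 * (0.46*26 + 8.13)
ET = 0.63 * 0.25 * 20.0900

3.1642 mm/day


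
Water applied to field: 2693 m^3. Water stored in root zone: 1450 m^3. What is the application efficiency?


Ea = V_root / V_field * 100 = 1450 / 2693 * 100 = 53.8433%

53.8433 %


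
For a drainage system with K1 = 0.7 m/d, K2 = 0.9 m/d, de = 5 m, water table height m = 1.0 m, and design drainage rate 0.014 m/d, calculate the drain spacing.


S^2 = 8*K2*de*m/q + 4*K1*m^2/q
S^2 = 8*0.9*5*1.0/0.014 + 4*0.7*1.0^2/0.014
S = sqrt(2771.4286)

52.6444 m


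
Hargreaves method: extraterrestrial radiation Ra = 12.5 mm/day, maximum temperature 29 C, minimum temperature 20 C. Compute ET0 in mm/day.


Tmean = (Tmax + Tmin)/2 = (29 + 20)/2 = 24.5
ET0 = 0.0023 * 12.5 * (24.5 + 17.8) * sqrt(29 - 20)
ET0 = 0.0023 * 12.5 * 42.3 * 3.000000

3.6484 mm/day


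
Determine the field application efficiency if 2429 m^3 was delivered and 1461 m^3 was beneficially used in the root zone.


Ea = V_root / V_field * 100 = 1461 / 2429 * 100 = 60.1482%

60.1482 %
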